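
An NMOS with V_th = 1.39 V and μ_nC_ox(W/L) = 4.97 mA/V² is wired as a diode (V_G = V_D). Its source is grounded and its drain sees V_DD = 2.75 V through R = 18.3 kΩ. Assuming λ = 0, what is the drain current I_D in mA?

I_D = 0.0654 mA

With gate tied to drain, V_GS = V_DS ≥ V_GS − V_th, so the device is in saturation.
KCL at the drain: ½ k_n (V_GS − V_th)² = (V_DD − V_GS)/R.
Let x = V_GS − 1.39. Then 45.5 x² + x − 1.36 = 0, giving x = 0.162 V (positive root), so V_GS = 1.55 V.
I_D = (V_DD − V_GS)/R = (2.75 − 1.55) / 18.3 = 0.0654 mA.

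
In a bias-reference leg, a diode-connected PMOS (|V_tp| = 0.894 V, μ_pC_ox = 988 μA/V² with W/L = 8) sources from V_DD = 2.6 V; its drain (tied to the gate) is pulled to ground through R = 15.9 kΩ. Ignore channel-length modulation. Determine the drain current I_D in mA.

With gate tied to drain, V_SG = V_SD ≥ V_SG − |V_tp|, so the device is in saturation.
k_p = μ_pC_ox · (W/L) = 7.904 mA/V².
KCL at the drain: ½ k_p (V_SG − |V_tp|)² = (V_DD − V_SG)/R.
Let x = V_SG − 0.894. Then 62.8 x² + x − 1.706 = 0, giving x = 0.157 V (positive root), so V_SG = 1.05 V.
I_D = (V_DD − V_SG)/R = (2.6 − 1.05) / 15.9 = 0.0974 mA.

I_D = 0.0974 mA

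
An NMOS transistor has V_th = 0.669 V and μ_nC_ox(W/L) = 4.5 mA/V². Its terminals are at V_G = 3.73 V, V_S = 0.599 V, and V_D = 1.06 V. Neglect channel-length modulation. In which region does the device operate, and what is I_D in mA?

Triode; I_D = 4.63 mA

V_GS = V_G − V_S = 3.73 − 0.599 = 3.13 V; V_DS = V_D − V_S = 1.06 − 0.599 = 0.461 V.
V_ov = V_GS − V_th = 3.13 − 0.669 = 2.46 V.
Since V_DS = 0.461 V < V_ov = 2.46 V, the device is in the triode region.
I_D = k_n [V_ov · V_DS − ½ V_DS²] = 4.5 × [2.46 × 0.461 − 0.5 × 0.461²] = 4.63 mA.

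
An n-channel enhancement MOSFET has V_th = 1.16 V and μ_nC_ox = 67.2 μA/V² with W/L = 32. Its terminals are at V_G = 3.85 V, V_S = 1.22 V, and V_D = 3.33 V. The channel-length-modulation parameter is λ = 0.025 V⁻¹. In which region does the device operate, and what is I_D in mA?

Saturation; I_D = 2.45 mA

V_GS = V_G − V_S = 3.85 − 1.22 = 2.63 V; V_DS = V_D − V_S = 3.33 − 1.22 = 2.11 V.
k_n = μ_nC_ox · (W/L) = 2.15 mA/V².
V_ov = V_GS − V_th = 2.63 − 1.16 = 1.47 V.
Since V_DS = 2.11 V ≥ V_ov = 1.47 V, the device is in saturation.
I_D = ½ k_n V_ov² (1 + λ V_DS) = 0.5 × 2.15 × 1.47² × (1 + 0.025 × 2.11) = 2.45 mA.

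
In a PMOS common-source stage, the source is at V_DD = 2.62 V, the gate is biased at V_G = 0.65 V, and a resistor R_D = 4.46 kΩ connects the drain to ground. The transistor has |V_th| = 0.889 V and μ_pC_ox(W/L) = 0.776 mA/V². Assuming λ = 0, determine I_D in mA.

I_D = 0.415 mA

V_SG = V_DD − V_G = 2.62 − 0.65 = 1.97 V, so V_ov = 1.97 − 0.889 = 1.08 V.
Assume saturation: I_D = ½ k_p V_ov² = 0.5 × 0.776 × 1.08² = 0.453 mA, giving V_SD = V_DD − I_D R_D = 2.62 − 0.453 × 4.46 = 0.598 V.
But 0.598 V < V_ov = 1.08 V, so the device is actually in triode.
In triode I_D = k_p[V_ov V_SD − ½ V_SD²] and I_D = (V_DD − V_SD)/R_D. Equating: 1.73 V_SD² − 4.741 V_SD + 2.62 = 0, giving V_SD = 0.768 V (the root below V_ov).
I_D = (2.62 − 0.768) / 4.46 = 0.415 mA.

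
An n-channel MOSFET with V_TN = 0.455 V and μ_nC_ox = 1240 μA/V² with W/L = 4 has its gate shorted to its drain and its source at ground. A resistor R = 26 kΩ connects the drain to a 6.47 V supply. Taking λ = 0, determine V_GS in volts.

V_GS = 0.753 V

With gate tied to drain, V_GS = V_DS ≥ V_GS − V_TN, so the device is in saturation.
k_n = μ_nC_ox · (W/L) = 4.96 mA/V².
KCL at the drain: ½ k_n (V_GS − V_TN)² = (V_DD − V_GS)/R.
Let x = V_GS − 0.455. Then 64.5 x² + x − 6.015 = 0, giving x = 0.298 V (positive root), so V_GS = 0.753 V.
I_D = (V_DD − V_GS)/R = (6.47 − 0.753) / 26 = 0.22 mA.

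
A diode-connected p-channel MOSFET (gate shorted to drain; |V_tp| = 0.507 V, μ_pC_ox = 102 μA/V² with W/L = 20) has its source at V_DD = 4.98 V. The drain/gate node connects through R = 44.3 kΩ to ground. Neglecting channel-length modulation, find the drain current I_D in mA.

With gate tied to drain, V_SG = V_SD ≥ V_SG − |V_tp|, so the device is in saturation.
k_p = μ_pC_ox · (W/L) = 2.04 mA/V².
KCL at the drain: ½ k_p (V_SG − |V_tp|)² = (V_DD − V_SG)/R.
Let x = V_SG − 0.507. Then 45.2 x² + x − 4.473 = 0, giving x = 0.304 V (positive root), so V_SG = 0.811 V.
I_D = (V_DD − V_SG)/R = (4.98 − 0.811) / 44.3 = 0.0941 mA.

I_D = 0.0941 mA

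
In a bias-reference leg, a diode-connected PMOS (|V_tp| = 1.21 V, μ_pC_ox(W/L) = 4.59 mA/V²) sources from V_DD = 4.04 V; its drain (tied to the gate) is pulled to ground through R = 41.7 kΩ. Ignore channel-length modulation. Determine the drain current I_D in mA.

I_D = 0.0639 mA

With gate tied to drain, V_SG = V_SD ≥ V_SG − |V_tp|, so the device is in saturation.
KCL at the drain: ½ k_p (V_SG − |V_tp|)² = (V_DD − V_SG)/R.
Let x = V_SG − 1.21. Then 95.7 x² + x − 2.83 = 0, giving x = 0.167 V (positive root), so V_SG = 1.38 V.
I_D = (V_DD − V_SG)/R = (4.04 − 1.38) / 41.7 = 0.0639 mA.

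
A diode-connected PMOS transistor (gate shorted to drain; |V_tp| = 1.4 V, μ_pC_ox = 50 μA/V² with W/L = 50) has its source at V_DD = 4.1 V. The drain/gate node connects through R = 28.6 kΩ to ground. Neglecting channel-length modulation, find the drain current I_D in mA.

I_D = 0.0853 mA

With gate tied to drain, V_SG = V_SD ≥ V_SG − |V_tp|, so the device is in saturation.
k_p = μ_pC_ox · (W/L) = 2.5 mA/V².
KCL at the drain: ½ k_p (V_SG − |V_tp|)² = (V_DD − V_SG)/R.
Let x = V_SG − 1.4. Then 35.8 x² + x − 2.7 = 0, giving x = 0.261 V (positive root), so V_SG = 1.66 V.
I_D = (V_DD − V_SG)/R = (4.1 − 1.66) / 28.6 = 0.0853 mA.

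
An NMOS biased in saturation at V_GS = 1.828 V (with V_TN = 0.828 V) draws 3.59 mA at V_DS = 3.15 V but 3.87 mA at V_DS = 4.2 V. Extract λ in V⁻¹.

λ = 0.0970 V⁻¹

With V_GS fixed, I_D ∝ (1 + λ V_DS) in saturation, so I_D2/I_D1 = (1 + λ V_DS2)/(1 + λ V_DS1).
3.87/3.59 = 1.078 = (1 + 4.2 λ)/(1 + 3.15 λ).
Solving: λ (I_D1 V_DS2 − I_D2 V_DS1) = I_D2 − I_D1, so λ = (3.87 − 3.59) / (3.59 × 4.2 − 3.87 × 3.15) = 0.28 / 2.89 = 0.097 V⁻¹.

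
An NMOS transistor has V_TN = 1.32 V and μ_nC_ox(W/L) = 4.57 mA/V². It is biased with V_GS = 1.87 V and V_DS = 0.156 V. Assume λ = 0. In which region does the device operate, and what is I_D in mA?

Triode; I_D = 0.336 mA

V_ov = V_GS − V_TN = 1.87 − 1.32 = 0.55 V.
Since V_DS = 0.156 V < V_ov = 0.55 V, the device is in the triode region.
I_D = k_n [V_ov · V_DS − ½ V_DS²] = 4.57 × [0.55 × 0.156 − 0.5 × 0.156²] = 0.336 mA.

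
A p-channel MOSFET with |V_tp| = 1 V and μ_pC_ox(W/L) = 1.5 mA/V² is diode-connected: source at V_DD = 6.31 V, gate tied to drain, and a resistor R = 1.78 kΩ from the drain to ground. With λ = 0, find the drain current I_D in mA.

With gate tied to drain, V_SG = V_SD ≥ V_SG − |V_tp|, so the device is in saturation.
KCL at the drain: ½ k_p (V_SG − |V_tp|)² = (V_DD − V_SG)/R.
Let x = V_SG − 1. Then 1.33 x² + x − 5.31 = 0, giving x = 1.65 V (positive root), so V_SG = 2.65 V.
I_D = (V_DD − V_SG)/R = (6.31 − 2.65) / 1.78 = 2.05 mA.

I_D = 2.05 mA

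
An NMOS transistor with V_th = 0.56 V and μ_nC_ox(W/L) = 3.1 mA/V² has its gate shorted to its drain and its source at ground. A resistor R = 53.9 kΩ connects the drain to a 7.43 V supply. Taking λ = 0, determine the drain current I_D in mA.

With gate tied to drain, V_GS = V_DS ≥ V_GS − V_th, so the device is in saturation.
KCL at the drain: ½ k_n (V_GS − V_th)² = (V_DD − V_GS)/R.
Let x = V_GS − 0.56. Then 83.5 x² + x − 6.87 = 0, giving x = 0.281 V (positive root), so V_GS = 0.841 V.
I_D = (V_DD − V_GS)/R = (7.43 − 0.841) / 53.9 = 0.122 mA.

I_D = 0.122 mA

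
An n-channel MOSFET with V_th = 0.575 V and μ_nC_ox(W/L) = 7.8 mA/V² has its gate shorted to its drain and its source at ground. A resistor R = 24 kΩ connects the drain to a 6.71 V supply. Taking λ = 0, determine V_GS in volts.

V_GS = 0.826 V

With gate tied to drain, V_GS = V_DS ≥ V_GS − V_th, so the device is in saturation.
KCL at the drain: ½ k_n (V_GS − V_th)² = (V_DD − V_GS)/R.
Let x = V_GS − 0.575. Then 93.6 x² + x − 6.135 = 0, giving x = 0.251 V (positive root), so V_GS = 0.826 V.
I_D = (V_DD − V_GS)/R = (6.71 − 0.826) / 24 = 0.245 mA.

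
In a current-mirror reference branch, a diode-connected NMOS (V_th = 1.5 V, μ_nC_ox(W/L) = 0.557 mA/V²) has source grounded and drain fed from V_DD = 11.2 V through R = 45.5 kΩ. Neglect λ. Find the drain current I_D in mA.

With gate tied to drain, V_GS = V_DS ≥ V_GS − V_th, so the device is in saturation.
KCL at the drain: ½ k_n (V_GS − V_th)² = (V_DD − V_GS)/R.
Let x = V_GS − 1.5. Then 12.7 x² + x − 9.7 = 0, giving x = 0.836 V (positive root), so V_GS = 2.34 V.
I_D = (V_DD − V_GS)/R = (11.2 − 2.34) / 45.5 = 0.195 mA.

I_D = 0.195 mA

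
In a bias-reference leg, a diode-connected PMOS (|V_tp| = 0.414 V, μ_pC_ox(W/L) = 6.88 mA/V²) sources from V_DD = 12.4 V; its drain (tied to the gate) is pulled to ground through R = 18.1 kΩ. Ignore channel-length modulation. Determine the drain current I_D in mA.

I_D = 0.638 mA

With gate tied to drain, V_SG = V_SD ≥ V_SG − |V_tp|, so the device is in saturation.
KCL at the drain: ½ k_p (V_SG − |V_tp|)² = (V_DD − V_SG)/R.
Let x = V_SG − 0.414. Then 62.3 x² + x − 11.99 = 0, giving x = 0.431 V (positive root), so V_SG = 0.845 V.
I_D = (V_DD − V_SG)/R = (12.4 − 0.845) / 18.1 = 0.638 mA.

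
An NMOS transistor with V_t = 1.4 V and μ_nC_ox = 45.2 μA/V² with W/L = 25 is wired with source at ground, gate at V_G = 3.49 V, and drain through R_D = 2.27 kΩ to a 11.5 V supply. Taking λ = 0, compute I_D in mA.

I_D = 2.47 mA

V_GS = V_G = 3.49 V, so V_ov = 3.49 − 1.4 = 2.09 V.
k_n = μ_nC_ox · (W/L) = 1.13 mA/V².
Assume saturation: I_D = ½ k_n V_ov² = 0.5 × 1.13 × 2.09² = 2.47 mA, giving V_DS = V_DD − I_D R_D = 11.5 − 2.47 × 2.27 = 5.9 V.
V_DS = 5.9 V ≥ V_ov = 2.09 V, confirming saturation.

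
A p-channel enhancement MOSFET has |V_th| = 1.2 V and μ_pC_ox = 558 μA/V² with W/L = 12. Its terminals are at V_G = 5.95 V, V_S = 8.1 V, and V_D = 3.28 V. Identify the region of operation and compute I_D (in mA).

Saturation; I_D = 3.02 mA

V_SG = V_S − V_G = 8.1 − 5.95 = 2.15 V; V_SD = V_S − V_D = 8.1 − 3.28 = 4.82 V.
k_p = μ_pC_ox · (W/L) = 6.696 mA/V².
V_ov = V_SG − |V_th| = 2.15 − 1.2 = 0.95 V.
Since V_SD = 4.82 V ≥ V_ov = 0.95 V, the device is in saturation.
I_D = ½ k_p V_ov² = 0.5 × 6.696 × 0.95² = 3.02 mA.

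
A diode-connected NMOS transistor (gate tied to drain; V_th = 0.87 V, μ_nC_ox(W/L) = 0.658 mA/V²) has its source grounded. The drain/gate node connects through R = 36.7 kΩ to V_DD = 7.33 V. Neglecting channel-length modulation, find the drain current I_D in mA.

With gate tied to drain, V_GS = V_DS ≥ V_GS − V_th, so the device is in saturation.
KCL at the drain: ½ k_n (V_GS − V_th)² = (V_DD − V_GS)/R.
Let x = V_GS − 0.87. Then 12.1 x² + x − 6.46 = 0, giving x = 0.691 V (positive root), so V_GS = 1.56 V.
I_D = (V_DD − V_GS)/R = (7.33 − 1.56) / 36.7 = 0.157 mA.

I_D = 0.157 mA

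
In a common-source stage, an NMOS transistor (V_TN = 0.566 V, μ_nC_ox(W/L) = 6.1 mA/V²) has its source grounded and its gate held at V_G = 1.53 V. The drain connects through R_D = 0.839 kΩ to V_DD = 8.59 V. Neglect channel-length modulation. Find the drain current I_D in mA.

V_GS = V_G = 1.53 V, so V_ov = 1.53 − 0.566 = 0.964 V.
Assume saturation: I_D = ½ k_n V_ov² = 0.5 × 6.1 × 0.964² = 2.83 mA, giving V_DS = V_DD − I_D R_D = 8.59 − 2.83 × 0.839 = 6.21 V.
V_DS = 6.21 V ≥ V_ov = 0.964 V, confirming saturation.

I_D = 2.83 mA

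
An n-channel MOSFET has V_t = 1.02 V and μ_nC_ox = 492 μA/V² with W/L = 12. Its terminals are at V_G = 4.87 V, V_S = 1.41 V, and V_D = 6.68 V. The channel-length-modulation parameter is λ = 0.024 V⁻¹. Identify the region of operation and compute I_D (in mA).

Saturation; I_D = 19.8 mA

V_GS = V_G − V_S = 4.87 − 1.41 = 3.46 V; V_DS = V_D − V_S = 6.68 − 1.41 = 5.27 V.
k_n = μ_nC_ox · (W/L) = 5.904 mA/V².
V_ov = V_GS − V_t = 3.46 − 1.02 = 2.44 V.
Since V_DS = 5.27 V ≥ V_ov = 2.44 V, the device is in saturation.
I_D = ½ k_n V_ov² (1 + λ V_DS) = 0.5 × 5.904 × 2.44² × (1 + 0.024 × 5.27) = 19.8 mA.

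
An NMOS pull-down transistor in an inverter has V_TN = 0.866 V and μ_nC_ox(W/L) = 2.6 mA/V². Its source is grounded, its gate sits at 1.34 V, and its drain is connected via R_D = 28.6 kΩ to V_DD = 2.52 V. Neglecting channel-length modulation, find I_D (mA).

V_GS = V_G = 1.34 V, so V_ov = 1.34 − 0.866 = 0.474 V.
Assume saturation: I_D = ½ k_n V_ov² = 0.5 × 2.6 × 0.474² = 0.292 mA, giving V_DS = V_DD − I_D R_D = 2.52 − 0.292 × 28.6 = -5.83 V.
But -5.83 V < V_ov = 0.474 V, so the device is actually in triode.
In triode I_D = k_n[V_ov V_DS − ½ V_DS²] and I_D = (V_DD − V_DS)/R_D. Equating: 37.2 V_DS² − 36.25 V_DS + 2.52 = 0, giving V_DS = 0.0753 V (the root below V_ov).
I_D = (2.52 − 0.0753) / 28.6 = 0.0855 mA.

I_D = 0.0855 mA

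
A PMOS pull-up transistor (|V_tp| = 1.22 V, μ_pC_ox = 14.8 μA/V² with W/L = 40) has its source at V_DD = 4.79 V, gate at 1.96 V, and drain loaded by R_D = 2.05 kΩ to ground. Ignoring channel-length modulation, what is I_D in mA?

V_SG = V_DD − V_G = 4.79 − 1.96 = 2.83 V, so V_ov = 2.83 − 1.22 = 1.61 V.
k_p = μ_pC_ox · (W/L) = 0.592 mA/V².
Assume saturation: I_D = ½ k_p V_ov² = 0.5 × 0.592 × 1.61² = 0.767 mA, giving V_SD = V_DD − I_D R_D = 4.79 − 0.767 × 2.05 = 3.22 V.
V_SD = 3.22 V ≥ V_ov = 1.61 V, confirming saturation.

I_D = 0.767 mA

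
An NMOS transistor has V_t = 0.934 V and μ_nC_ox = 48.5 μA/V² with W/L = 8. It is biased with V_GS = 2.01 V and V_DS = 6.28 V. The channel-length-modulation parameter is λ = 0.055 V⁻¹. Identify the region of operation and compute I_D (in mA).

Saturation; I_D = 0.302 mA

k_n = μ_nC_ox · (W/L) = 0.388 mA/V².
V_ov = V_GS − V_t = 2.01 − 0.934 = 1.08 V.
Since V_DS = 6.28 V ≥ V_ov = 1.08 V, the device is in saturation.
I_D = ½ k_n V_ov² (1 + λ V_DS) = 0.5 × 0.388 × 1.08² × (1 + 0.055 × 6.28) = 0.302 mA.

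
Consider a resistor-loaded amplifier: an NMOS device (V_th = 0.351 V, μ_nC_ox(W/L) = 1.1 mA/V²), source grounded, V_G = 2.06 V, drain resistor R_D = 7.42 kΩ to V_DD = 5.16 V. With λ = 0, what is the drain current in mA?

I_D = 0.643 mA

V_GS = V_G = 2.06 V, so V_ov = 2.06 − 0.351 = 1.71 V.
Assume saturation: I_D = ½ k_n V_ov² = 0.5 × 1.1 × 1.71² = 1.61 mA, giving V_DS = V_DD − I_D R_D = 5.16 − 1.61 × 7.42 = -6.76 V.
But -6.76 V < V_ov = 1.71 V, so the device is actually in triode.
In triode I_D = k_n[V_ov V_DS − ½ V_DS²] and I_D = (V_DD − V_DS)/R_D. Equating: 4.08 V_DS² − 14.95 V_DS + 5.16 = 0, giving V_DS = 0.386 V (the root below V_ov).
I_D = (5.16 − 0.386) / 7.42 = 0.643 mA.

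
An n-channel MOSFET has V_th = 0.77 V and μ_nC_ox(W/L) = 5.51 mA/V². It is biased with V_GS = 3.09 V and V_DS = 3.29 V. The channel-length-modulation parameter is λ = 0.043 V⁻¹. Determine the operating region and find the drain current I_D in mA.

V_ov = V_GS − V_th = 3.09 − 0.77 = 2.32 V.
Since V_DS = 3.29 V ≥ V_ov = 2.32 V, the device is in saturation.
I_D = ½ k_n V_ov² (1 + λ V_DS) = 0.5 × 5.51 × 2.32² × (1 + 0.043 × 3.29) = 16.9 mA.

Saturation; I_D = 16.9 mA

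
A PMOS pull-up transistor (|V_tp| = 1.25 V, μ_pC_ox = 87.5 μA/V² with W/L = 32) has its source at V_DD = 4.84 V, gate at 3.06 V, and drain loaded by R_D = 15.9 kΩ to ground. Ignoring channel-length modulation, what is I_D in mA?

I_D = 0.288 mA

V_SG = V_DD − V_G = 4.84 − 3.06 = 1.78 V, so V_ov = 1.78 − 1.25 = 0.53 V.
k_p = μ_pC_ox · (W/L) = 2.8 mA/V².
Assume saturation: I_D = ½ k_p V_ov² = 0.5 × 2.8 × 0.53² = 0.393 mA, giving V_SD = V_DD − I_D R_D = 4.84 − 0.393 × 15.9 = -1.41 V.
But -1.41 V < V_ov = 0.53 V, so the device is actually in triode.
In triode I_D = k_p[V_ov V_SD − ½ V_SD²] and I_D = (V_DD − V_SD)/R_D. Equating: 22.3 V_SD² − 24.6 V_SD + 4.84 = 0, giving V_SD = 0.256 V (the root below V_ov).
I_D = (4.84 − 0.256) / 15.9 = 0.288 mA.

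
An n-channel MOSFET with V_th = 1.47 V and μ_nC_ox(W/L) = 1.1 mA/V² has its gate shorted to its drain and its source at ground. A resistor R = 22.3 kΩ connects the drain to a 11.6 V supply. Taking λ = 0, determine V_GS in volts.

With gate tied to drain, V_GS = V_DS ≥ V_GS − V_th, so the device is in saturation.
KCL at the drain: ½ k_n (V_GS − V_th)² = (V_DD − V_GS)/R.
Let x = V_GS − 1.47. Then 12.3 x² + x − 10.13 = 0, giving x = 0.869 V (positive root), so V_GS = 2.34 V.
I_D = (V_DD − V_GS)/R = (11.6 − 2.34) / 22.3 = 0.415 mA.

V_GS = 2.34 V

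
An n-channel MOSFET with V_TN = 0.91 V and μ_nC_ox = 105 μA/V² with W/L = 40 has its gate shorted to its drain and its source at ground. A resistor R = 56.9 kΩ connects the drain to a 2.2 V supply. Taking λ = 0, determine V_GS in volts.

With gate tied to drain, V_GS = V_DS ≥ V_GS − V_TN, so the device is in saturation.
k_n = μ_nC_ox · (W/L) = 4.2 mA/V².
KCL at the drain: ½ k_n (V_GS − V_TN)² = (V_DD − V_GS)/R.
Let x = V_GS − 0.91. Then 119 x² + x − 1.29 = 0, giving x = 0.0998 V (positive root), so V_GS = 1.01 V.
I_D = (V_DD − V_GS)/R = (2.2 − 1.01) / 56.9 = 0.0209 mA.

V_GS = 1.01 V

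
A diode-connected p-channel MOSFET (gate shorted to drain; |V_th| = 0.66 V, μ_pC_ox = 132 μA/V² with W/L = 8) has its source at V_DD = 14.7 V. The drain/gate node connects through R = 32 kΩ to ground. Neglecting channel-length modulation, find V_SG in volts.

With gate tied to drain, V_SG = V_SD ≥ V_SG − |V_th|, so the device is in saturation.
k_p = μ_pC_ox · (W/L) = 1.056 mA/V².
KCL at the drain: ½ k_p (V_SG − |V_th|)² = (V_DD − V_SG)/R.
Let x = V_SG − 0.66. Then 16.9 x² + x − 14.04 = 0, giving x = 0.882 V (positive root), so V_SG = 1.54 V.
I_D = (V_DD − V_SG)/R = (14.7 − 1.54) / 32 = 0.411 mA.

V_SG = 1.54 V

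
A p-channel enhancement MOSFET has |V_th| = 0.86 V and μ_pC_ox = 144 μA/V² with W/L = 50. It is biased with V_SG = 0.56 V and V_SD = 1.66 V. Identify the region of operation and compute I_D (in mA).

V_SG = 0.56 V < |V_th| = 0.86 V, so the transistor is in cutoff.

Cutoff; I_D = 0 mA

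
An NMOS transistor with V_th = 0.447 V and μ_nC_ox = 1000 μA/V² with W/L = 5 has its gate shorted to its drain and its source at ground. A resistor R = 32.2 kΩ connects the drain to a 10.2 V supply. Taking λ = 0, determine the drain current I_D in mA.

I_D = 0.292 mA

With gate tied to drain, V_GS = V_DS ≥ V_GS − V_th, so the device is in saturation.
k_n = μ_nC_ox · (W/L) = 5 mA/V².
KCL at the drain: ½ k_n (V_GS − V_th)² = (V_DD − V_GS)/R.
Let x = V_GS − 0.447. Then 80.5 x² + x − 9.753 = 0, giving x = 0.342 V (positive root), so V_GS = 0.789 V.
I_D = (V_DD − V_GS)/R = (10.2 − 0.789) / 32.2 = 0.292 mA.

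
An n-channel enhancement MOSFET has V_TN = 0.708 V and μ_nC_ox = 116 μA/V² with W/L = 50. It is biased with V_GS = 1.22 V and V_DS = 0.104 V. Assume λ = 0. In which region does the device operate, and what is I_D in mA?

k_n = μ_nC_ox · (W/L) = 5.8 mA/V².
V_ov = V_GS − V_TN = 1.22 − 0.708 = 0.512 V.
Since V_DS = 0.104 V < V_ov = 0.512 V, the device is in the triode region.
I_D = k_n [V_ov · V_DS − ½ V_DS²] = 5.8 × [0.512 × 0.104 − 0.5 × 0.104²] = 0.277 mA.

Triode; I_D = 0.277 mA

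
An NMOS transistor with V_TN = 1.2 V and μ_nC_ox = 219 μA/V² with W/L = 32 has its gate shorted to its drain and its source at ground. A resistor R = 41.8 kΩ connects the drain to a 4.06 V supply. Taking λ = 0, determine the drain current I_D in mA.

With gate tied to drain, V_GS = V_DS ≥ V_GS − V_TN, so the device is in saturation.
k_n = μ_nC_ox · (W/L) = 7.008 mA/V².
KCL at the drain: ½ k_n (V_GS − V_TN)² = (V_DD − V_GS)/R.
Let x = V_GS − 1.2. Then 146 x² + x − 2.86 = 0, giving x = 0.136 V (positive root), so V_GS = 1.34 V.
I_D = (V_DD − V_GS)/R = (4.06 − 1.34) / 41.8 = 0.0652 mA.

I_D = 0.0652 mA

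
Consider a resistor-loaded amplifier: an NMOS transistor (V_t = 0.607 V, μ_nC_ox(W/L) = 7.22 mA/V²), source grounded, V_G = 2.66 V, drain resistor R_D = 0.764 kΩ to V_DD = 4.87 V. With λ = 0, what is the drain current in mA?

V_GS = V_G = 2.66 V, so V_ov = 2.66 − 0.607 = 2.05 V.
Assume saturation: I_D = ½ k_n V_ov² = 0.5 × 7.22 × 2.05² = 15.2 mA, giving V_DS = V_DD − I_D R_D = 4.87 − 15.2 × 0.764 = -6.75 V.
But -6.75 V < V_ov = 2.05 V, so the device is actually in triode.
In triode I_D = k_n[V_ov V_DS − ½ V_DS²] and I_D = (V_DD − V_DS)/R_D. Equating: 2.76 V_DS² − 12.32 V_DS + 4.87 = 0, giving V_DS = 0.438 V (the root below V_ov).
I_D = (4.87 − 0.438) / 0.764 = 5.8 mA.

I_D = 5.80 mA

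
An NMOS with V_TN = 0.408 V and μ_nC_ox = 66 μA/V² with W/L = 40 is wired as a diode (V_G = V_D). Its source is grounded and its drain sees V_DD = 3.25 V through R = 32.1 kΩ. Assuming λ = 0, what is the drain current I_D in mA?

With gate tied to drain, V_GS = V_DS ≥ V_GS − V_TN, so the device is in saturation.
k_n = μ_nC_ox · (W/L) = 2.64 mA/V².
KCL at the drain: ½ k_n (V_GS − V_TN)² = (V_DD − V_GS)/R.
Let x = V_GS − 0.408. Then 42.4 x² + x − 2.842 = 0, giving x = 0.247 V (positive root), so V_GS = 0.655 V.
I_D = (V_DD − V_GS)/R = (3.25 − 0.655) / 32.1 = 0.0808 mA.

I_D = 0.0808 mA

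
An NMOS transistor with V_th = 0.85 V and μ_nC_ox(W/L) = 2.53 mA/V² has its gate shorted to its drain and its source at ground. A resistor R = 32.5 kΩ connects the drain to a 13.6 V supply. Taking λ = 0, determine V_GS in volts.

With gate tied to drain, V_GS = V_DS ≥ V_GS − V_th, so the device is in saturation.
KCL at the drain: ½ k_n (V_GS − V_th)² = (V_DD − V_GS)/R.
Let x = V_GS − 0.85. Then 41.1 x² + x − 12.75 = 0, giving x = 0.545 V (positive root), so V_GS = 1.39 V.
I_D = (V_DD − V_GS)/R = (13.6 − 1.39) / 32.5 = 0.376 mA.

V_GS = 1.39 V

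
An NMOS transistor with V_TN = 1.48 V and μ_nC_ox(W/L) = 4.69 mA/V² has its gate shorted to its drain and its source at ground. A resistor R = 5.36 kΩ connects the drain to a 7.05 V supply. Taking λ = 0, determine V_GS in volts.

With gate tied to drain, V_GS = V_DS ≥ V_GS − V_TN, so the device is in saturation.
KCL at the drain: ½ k_n (V_GS − V_TN)² = (V_DD − V_GS)/R.
Let x = V_GS − 1.48. Then 12.6 x² + x − 5.57 = 0, giving x = 0.627 V (positive root), so V_GS = 2.11 V.
I_D = (V_DD − V_GS)/R = (7.05 − 2.11) / 5.36 = 0.922 mA.

V_GS = 2.11 V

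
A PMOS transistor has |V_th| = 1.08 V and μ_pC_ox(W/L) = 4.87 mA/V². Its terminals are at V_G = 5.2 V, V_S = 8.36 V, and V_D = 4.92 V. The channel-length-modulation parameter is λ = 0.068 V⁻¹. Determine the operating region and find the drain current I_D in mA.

Saturation; I_D = 13.0 mA

V_SG = V_S − V_G = 8.36 − 5.2 = 3.16 V; V_SD = V_S − V_D = 8.36 − 4.92 = 3.44 V.
V_ov = V_SG − |V_th| = 3.16 − 1.08 = 2.08 V.
Since V_SD = 3.44 V ≥ V_ov = 2.08 V, the device is in saturation.
I_D = ½ k_p V_ov² (1 + λ V_SD) = 0.5 × 4.87 × 2.08² × (1 + 0.068 × 3.44) = 13 mA.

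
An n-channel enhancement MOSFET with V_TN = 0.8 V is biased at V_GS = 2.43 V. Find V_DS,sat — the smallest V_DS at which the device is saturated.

The boundary between triode and saturation is V_DS = V_GS − V_TN = V_ov.
V_ov = 2.43 − 0.8 = 1.63 V.

V_DS,sat = 1.63 V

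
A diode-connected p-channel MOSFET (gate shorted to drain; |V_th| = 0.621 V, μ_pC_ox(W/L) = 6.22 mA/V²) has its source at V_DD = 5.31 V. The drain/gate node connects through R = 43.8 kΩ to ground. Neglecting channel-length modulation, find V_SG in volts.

With gate tied to drain, V_SG = V_SD ≥ V_SG − |V_th|, so the device is in saturation.
KCL at the drain: ½ k_p (V_SG − |V_th|)² = (V_DD − V_SG)/R.
Let x = V_SG − 0.621. Then 136 x² + x − 4.689 = 0, giving x = 0.182 V (positive root), so V_SG = 0.803 V.
I_D = (V_DD − V_SG)/R = (5.31 − 0.803) / 43.8 = 0.103 mA.

V_SG = 0.803 V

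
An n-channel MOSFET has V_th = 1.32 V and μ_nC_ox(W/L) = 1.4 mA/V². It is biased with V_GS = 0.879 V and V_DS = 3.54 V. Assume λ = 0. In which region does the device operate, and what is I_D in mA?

V_GS = 0.879 V < V_th = 1.32 V, so the transistor is in cutoff.

Cutoff; I_D = 0 mA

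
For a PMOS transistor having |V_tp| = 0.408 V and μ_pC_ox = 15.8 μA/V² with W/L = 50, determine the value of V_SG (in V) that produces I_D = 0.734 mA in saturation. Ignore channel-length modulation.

k_p = μ_pC_ox · (W/L) = 0.79 mA/V².
In saturation I_D = ½ k_p (V_SG − |V_tp|)², so V_SG − |V_tp| = √(2 I_D / k_p) = √(2 × 0.734 / 0.79) = 1.36 V.
V_SG = 0.408 + 1.36 = 1.77 V.

V_SG = 1.77 V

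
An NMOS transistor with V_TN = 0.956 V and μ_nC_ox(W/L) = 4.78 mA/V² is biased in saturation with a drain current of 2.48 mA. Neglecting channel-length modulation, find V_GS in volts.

V_GS = 1.97 V

In saturation I_D = ½ k_n (V_GS − V_TN)², so V_GS − V_TN = √(2 I_D / k_n) = √(2 × 2.48 / 4.78) = 1.02 V.
V_GS = 0.956 + 1.02 = 1.97 V.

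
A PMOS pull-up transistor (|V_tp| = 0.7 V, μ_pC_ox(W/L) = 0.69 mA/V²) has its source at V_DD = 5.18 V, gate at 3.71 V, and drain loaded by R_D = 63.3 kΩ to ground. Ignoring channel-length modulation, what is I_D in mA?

I_D = 0.0792 mA

V_SG = V_DD − V_G = 5.18 − 3.71 = 1.47 V, so V_ov = 1.47 − 0.7 = 0.77 V.
Assume saturation: I_D = ½ k_p V_ov² = 0.5 × 0.69 × 0.77² = 0.205 mA, giving V_SD = V_DD − I_D R_D = 5.18 − 0.205 × 63.3 = -7.77 V.
But -7.77 V < V_ov = 0.77 V, so the device is actually in triode.
In triode I_D = k_p[V_ov V_SD − ½ V_SD²] and I_D = (V_DD − V_SD)/R_D. Equating: 21.8 V_SD² − 34.63 V_SD + 5.18 = 0, giving V_SD = 0.167 V (the root below V_ov).
I_D = (5.18 − 0.167) / 63.3 = 0.0792 mA.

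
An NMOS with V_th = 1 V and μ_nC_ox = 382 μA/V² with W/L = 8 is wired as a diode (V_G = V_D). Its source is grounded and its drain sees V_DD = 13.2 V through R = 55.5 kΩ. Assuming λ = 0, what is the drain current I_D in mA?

With gate tied to drain, V_GS = V_DS ≥ V_GS − V_th, so the device is in saturation.
k_n = μ_nC_ox · (W/L) = 3.056 mA/V².
KCL at the drain: ½ k_n (V_GS − V_th)² = (V_DD − V_GS)/R.
Let x = V_GS − 1. Then 84.8 x² + x − 12.2 = 0, giving x = 0.373 V (positive root), so V_GS = 1.37 V.
I_D = (V_DD − V_GS)/R = (13.2 − 1.37) / 55.5 = 0.213 mA.

I_D = 0.213 mA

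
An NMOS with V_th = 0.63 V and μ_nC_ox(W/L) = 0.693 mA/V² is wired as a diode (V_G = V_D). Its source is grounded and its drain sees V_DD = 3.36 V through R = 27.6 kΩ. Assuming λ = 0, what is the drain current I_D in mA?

I_D = 0.0814 mA

With gate tied to drain, V_GS = V_DS ≥ V_GS − V_th, so the device is in saturation.
KCL at the drain: ½ k_n (V_GS − V_th)² = (V_DD − V_GS)/R.
Let x = V_GS − 0.63. Then 9.56 x² + x − 2.73 = 0, giving x = 0.485 V (positive root), so V_GS = 1.11 V.
I_D = (V_DD − V_GS)/R = (3.36 − 1.11) / 27.6 = 0.0814 mA.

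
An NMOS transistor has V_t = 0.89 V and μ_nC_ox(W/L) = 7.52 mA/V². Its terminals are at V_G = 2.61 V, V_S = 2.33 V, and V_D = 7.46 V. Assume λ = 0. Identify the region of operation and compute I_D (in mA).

V_GS = V_G − V_S = 2.61 − 2.33 = 0.28 V; V_DS = V_D − V_S = 7.46 − 2.33 = 5.13 V.
V_GS = 0.28 V < V_t = 0.89 V, so the transistor is in cutoff.

Cutoff; I_D = 0 mA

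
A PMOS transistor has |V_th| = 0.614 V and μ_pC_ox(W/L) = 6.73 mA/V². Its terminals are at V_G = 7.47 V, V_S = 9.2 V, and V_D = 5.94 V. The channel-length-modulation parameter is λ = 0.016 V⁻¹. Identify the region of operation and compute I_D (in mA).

Saturation; I_D = 4.41 mA

V_SG = V_S − V_G = 9.2 − 7.47 = 1.73 V; V_SD = V_S − V_D = 9.2 − 5.94 = 3.26 V.
V_ov = V_SG − |V_th| = 1.73 − 0.614 = 1.12 V.
Since V_SD = 3.26 V ≥ V_ov = 1.12 V, the device is in saturation.
I_D = ½ k_p V_ov² (1 + λ V_SD) = 0.5 × 6.73 × 1.12² × (1 + 0.016 × 3.26) = 4.41 mA.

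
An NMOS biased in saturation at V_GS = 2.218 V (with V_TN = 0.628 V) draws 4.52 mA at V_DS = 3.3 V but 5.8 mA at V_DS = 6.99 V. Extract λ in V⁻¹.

λ = 0.103 V⁻¹

With V_GS fixed, I_D ∝ (1 + λ V_DS) in saturation, so I_D2/I_D1 = (1 + λ V_DS2)/(1 + λ V_DS1).
5.8/4.52 = 1.283 = (1 + 6.99 λ)/(1 + 3.3 λ).
Solving: λ (I_D1 V_DS2 − I_D2 V_DS1) = I_D2 − I_D1, so λ = (5.8 − 4.52) / (4.52 × 6.99 − 5.8 × 3.3) = 1.28 / 12.5 = 0.103 V⁻¹.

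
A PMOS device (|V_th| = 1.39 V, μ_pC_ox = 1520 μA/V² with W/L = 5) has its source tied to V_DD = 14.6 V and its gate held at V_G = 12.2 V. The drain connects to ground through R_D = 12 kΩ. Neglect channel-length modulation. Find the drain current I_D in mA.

I_D = 1.20 mA

V_SG = V_DD − V_G = 14.6 − 12.2 = 2.4 V, so V_ov = 2.4 − 1.39 = 1.01 V.
k_p = μ_pC_ox · (W/L) = 7.6 mA/V².
Assume saturation: I_D = ½ k_p V_ov² = 0.5 × 7.6 × 1.01² = 3.88 mA, giving V_SD = V_DD − I_D R_D = 14.6 − 3.88 × 12 = -31.9 V.
But -31.9 V < V_ov = 1.01 V, so the device is actually in triode.
In triode I_D = k_p[V_ov V_SD − ½ V_SD²] and I_D = (V_DD − V_SD)/R_D. Equating: 45.6 V_SD² − 93.11 V_SD + 14.6 = 0, giving V_SD = 0.171 V (the root below V_ov).
I_D = (14.6 − 0.171) / 12 = 1.2 mA.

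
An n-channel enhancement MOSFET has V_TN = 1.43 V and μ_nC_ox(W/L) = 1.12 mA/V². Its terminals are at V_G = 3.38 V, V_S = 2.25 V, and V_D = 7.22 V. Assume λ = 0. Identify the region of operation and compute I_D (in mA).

V_GS = V_G − V_S = 3.38 − 2.25 = 1.13 V; V_DS = V_D − V_S = 7.22 − 2.25 = 4.97 V.
V_GS = 1.13 V < V_TN = 1.43 V, so the transistor is in cutoff.

Cutoff; I_D = 0 mA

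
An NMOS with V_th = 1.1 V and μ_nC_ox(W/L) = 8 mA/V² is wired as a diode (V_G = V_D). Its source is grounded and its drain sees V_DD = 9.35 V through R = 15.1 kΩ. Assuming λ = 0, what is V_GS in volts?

V_GS = 1.46 V

With gate tied to drain, V_GS = V_DS ≥ V_GS − V_th, so the device is in saturation.
KCL at the drain: ½ k_n (V_GS − V_th)² = (V_DD − V_GS)/R.
Let x = V_GS − 1.1. Then 60.4 x² + x − 8.25 = 0, giving x = 0.361 V (positive root), so V_GS = 1.46 V.
I_D = (V_DD − V_GS)/R = (9.35 − 1.46) / 15.1 = 0.522 mA.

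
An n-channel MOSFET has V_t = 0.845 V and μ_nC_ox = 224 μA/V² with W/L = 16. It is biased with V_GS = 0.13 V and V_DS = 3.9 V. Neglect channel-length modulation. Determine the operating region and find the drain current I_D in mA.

Cutoff; I_D = 0 mA

V_GS = 0.13 V < V_t = 0.845 V, so the transistor is in cutoff.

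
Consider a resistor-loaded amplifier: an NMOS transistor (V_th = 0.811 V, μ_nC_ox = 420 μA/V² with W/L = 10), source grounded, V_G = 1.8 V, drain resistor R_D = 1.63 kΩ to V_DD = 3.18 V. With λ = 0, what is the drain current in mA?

I_D = 1.62 mA

V_GS = V_G = 1.8 V, so V_ov = 1.8 − 0.811 = 0.989 V.
k_n = μ_nC_ox · (W/L) = 4.2 mA/V².
Assume saturation: I_D = ½ k_n V_ov² = 0.5 × 4.2 × 0.989² = 2.05 mA, giving V_DS = V_DD − I_D R_D = 3.18 − 2.05 × 1.63 = -0.168 V.
But -0.168 V < V_ov = 0.989 V, so the device is actually in triode.
In triode I_D = k_n[V_ov V_DS − ½ V_DS²] and I_D = (V_DD − V_DS)/R_D. Equating: 3.42 V_DS² − 7.771 V_DS + 3.18 = 0, giving V_DS = 0.536 V (the root below V_ov).
I_D = (3.18 − 0.536) / 1.63 = 1.62 mA.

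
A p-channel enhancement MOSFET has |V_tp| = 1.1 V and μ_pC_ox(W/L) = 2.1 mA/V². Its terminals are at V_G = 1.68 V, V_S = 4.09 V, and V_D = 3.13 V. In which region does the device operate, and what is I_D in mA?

V_SG = V_S − V_G = 4.09 − 1.68 = 2.41 V; V_SD = V_S − V_D = 4.09 − 3.13 = 0.96 V.
V_ov = V_SG − |V_tp| = 2.41 − 1.1 = 1.31 V.
Since V_SD = 0.96 V < V_ov = 1.31 V, the device is in the triode region.
I_D = k_p [V_ov · V_SD − ½ V_SD²] = 2.1 × [1.31 × 0.96 − 0.5 × 0.96²] = 1.67 mA.

Triode; I_D = 1.67 mA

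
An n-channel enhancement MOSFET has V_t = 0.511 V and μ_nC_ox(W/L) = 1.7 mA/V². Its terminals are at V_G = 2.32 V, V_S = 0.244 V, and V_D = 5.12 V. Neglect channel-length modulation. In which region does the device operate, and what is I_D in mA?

V_GS = V_G − V_S = 2.32 − 0.244 = 2.08 V; V_DS = V_D − V_S = 5.12 − 0.244 = 4.88 V.
V_ov = V_GS − V_t = 2.08 − 0.511 = 1.56 V.
Since V_DS = 4.88 V ≥ V_ov = 1.56 V, the device is in saturation.
I_D = ½ k_n V_ov² = 0.5 × 1.7 × 1.56² = 2.08 mA.

Saturation; I_D = 2.08 mA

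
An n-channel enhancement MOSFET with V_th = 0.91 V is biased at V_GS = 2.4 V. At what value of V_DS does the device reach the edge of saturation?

The boundary between triode and saturation is V_DS = V_GS − V_th = V_ov.
V_ov = 2.4 − 0.91 = 1.49 V.

V_DS,sat = 1.49 V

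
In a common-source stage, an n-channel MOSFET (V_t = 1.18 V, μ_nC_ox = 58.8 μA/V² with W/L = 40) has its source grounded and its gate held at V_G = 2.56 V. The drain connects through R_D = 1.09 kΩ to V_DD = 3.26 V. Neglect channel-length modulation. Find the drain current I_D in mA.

V_GS = V_G = 2.56 V, so V_ov = 2.56 − 1.18 = 1.38 V.
k_n = μ_nC_ox · (W/L) = 2.352 mA/V².
Assume saturation: I_D = ½ k_n V_ov² = 0.5 × 2.352 × 1.38² = 2.24 mA, giving V_DS = V_DD − I_D R_D = 3.26 − 2.24 × 1.09 = 0.819 V.
But 0.819 V < V_ov = 1.38 V, so the device is actually in triode.
In triode I_D = k_n[V_ov V_DS − ½ V_DS²] and I_D = (V_DD − V_DS)/R_D. Equating: 1.28 V_DS² − 4.538 V_DS + 3.26 = 0, giving V_DS = 1 V (the root below V_ov).
I_D = (3.26 − 1) / 1.09 = 2.07 mA.

I_D = 2.07 mA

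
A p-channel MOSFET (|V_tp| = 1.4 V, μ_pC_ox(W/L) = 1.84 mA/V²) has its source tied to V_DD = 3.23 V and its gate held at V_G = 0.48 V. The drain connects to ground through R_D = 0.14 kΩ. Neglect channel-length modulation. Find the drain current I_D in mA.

V_SG = V_DD − V_G = 3.23 − 0.48 = 2.75 V, so V_ov = 2.75 − 1.4 = 1.35 V.
Assume saturation: I_D = ½ k_p V_ov² = 0.5 × 1.84 × 1.35² = 1.68 mA, giving V_SD = V_DD − I_D R_D = 3.23 − 1.68 × 0.14 = 3 V.
V_SD = 3 V ≥ V_ov = 1.35 V, confirming saturation.

I_D = 1.68 mA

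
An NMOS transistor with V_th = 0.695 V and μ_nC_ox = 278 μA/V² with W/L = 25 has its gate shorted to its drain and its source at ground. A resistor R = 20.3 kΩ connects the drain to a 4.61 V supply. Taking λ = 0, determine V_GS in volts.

V_GS = 0.924 V

With gate tied to drain, V_GS = V_DS ≥ V_GS − V_th, so the device is in saturation.
k_n = μ_nC_ox · (W/L) = 6.95 mA/V².
KCL at the drain: ½ k_n (V_GS − V_th)² = (V_DD − V_GS)/R.
Let x = V_GS − 0.695. Then 70.5 x² + x − 3.915 = 0, giving x = 0.229 V (positive root), so V_GS = 0.924 V.
I_D = (V_DD − V_GS)/R = (4.61 − 0.924) / 20.3 = 0.182 mA.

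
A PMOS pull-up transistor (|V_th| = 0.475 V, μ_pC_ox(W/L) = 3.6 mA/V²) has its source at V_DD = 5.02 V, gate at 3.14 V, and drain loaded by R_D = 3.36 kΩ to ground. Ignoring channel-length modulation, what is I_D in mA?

V_SG = V_DD − V_G = 5.02 − 3.14 = 1.88 V, so V_ov = 1.88 − 0.475 = 1.4 V.
Assume saturation: I_D = ½ k_p V_ov² = 0.5 × 3.6 × 1.4² = 3.55 mA, giving V_SD = V_DD − I_D R_D = 5.02 − 3.55 × 3.36 = -6.92 V.
But -6.92 V < V_ov = 1.4 V, so the device is actually in triode.
In triode I_D = k_p[V_ov V_SD − ½ V_SD²] and I_D = (V_DD − V_SD)/R_D. Equating: 6.05 V_SD² − 17.99 V_SD + 5.02 = 0, giving V_SD = 0.312 V (the root below V_ov).
I_D = (5.02 − 0.312) / 3.36 = 1.4 mA.

I_D = 1.40 mA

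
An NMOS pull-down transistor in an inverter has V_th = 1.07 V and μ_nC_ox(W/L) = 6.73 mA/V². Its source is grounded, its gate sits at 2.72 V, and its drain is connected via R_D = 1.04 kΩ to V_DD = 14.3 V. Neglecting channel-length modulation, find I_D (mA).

I_D = 9.16 mA

V_GS = V_G = 2.72 V, so V_ov = 2.72 − 1.07 = 1.65 V.
Assume saturation: I_D = ½ k_n V_ov² = 0.5 × 6.73 × 1.65² = 9.16 mA, giving V_DS = V_DD − I_D R_D = 14.3 − 9.16 × 1.04 = 4.77 V.
V_DS = 4.77 V ≥ V_ov = 1.65 V, confirming saturation.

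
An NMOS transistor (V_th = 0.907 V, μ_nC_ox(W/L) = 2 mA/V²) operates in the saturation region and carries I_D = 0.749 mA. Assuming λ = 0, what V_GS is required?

In saturation I_D = ½ k_n (V_GS − V_th)², so V_GS − V_th = √(2 I_D / k_n) = √(2 × 0.749 / 2) = 0.865 V.
V_GS = 0.907 + 0.865 = 1.77 V.

V_GS = 1.77 V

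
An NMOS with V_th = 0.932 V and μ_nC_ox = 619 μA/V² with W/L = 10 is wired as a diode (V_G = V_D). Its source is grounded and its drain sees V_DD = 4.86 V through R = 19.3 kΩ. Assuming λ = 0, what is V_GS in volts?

V_GS = 1.18 V

With gate tied to drain, V_GS = V_DS ≥ V_GS − V_th, so the device is in saturation.
k_n = μ_nC_ox · (W/L) = 6.19 mA/V².
KCL at the drain: ½ k_n (V_GS − V_th)² = (V_DD − V_GS)/R.
Let x = V_GS − 0.932. Then 59.7 x² + x − 3.928 = 0, giving x = 0.248 V (positive root), so V_GS = 1.18 V.
I_D = (V_DD − V_GS)/R = (4.86 − 1.18) / 19.3 = 0.191 mA.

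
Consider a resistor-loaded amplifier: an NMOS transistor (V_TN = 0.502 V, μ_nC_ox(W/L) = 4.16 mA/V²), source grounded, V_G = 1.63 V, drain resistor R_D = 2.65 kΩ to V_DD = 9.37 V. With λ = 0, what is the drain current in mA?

V_GS = V_G = 1.63 V, so V_ov = 1.63 − 0.502 = 1.13 V.
Assume saturation: I_D = ½ k_n V_ov² = 0.5 × 4.16 × 1.13² = 2.65 mA, giving V_DS = V_DD − I_D R_D = 9.37 − 2.65 × 2.65 = 2.36 V.
V_DS = 2.36 V ≥ V_ov = 1.13 V, confirming saturation.

I_D = 2.65 mA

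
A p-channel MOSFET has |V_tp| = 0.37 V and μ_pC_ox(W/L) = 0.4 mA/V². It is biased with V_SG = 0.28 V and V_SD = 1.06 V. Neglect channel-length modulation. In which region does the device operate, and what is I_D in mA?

V_SG = 0.28 V < |V_tp| = 0.37 V, so the transistor is in cutoff.

Cutoff; I_D = 0 mA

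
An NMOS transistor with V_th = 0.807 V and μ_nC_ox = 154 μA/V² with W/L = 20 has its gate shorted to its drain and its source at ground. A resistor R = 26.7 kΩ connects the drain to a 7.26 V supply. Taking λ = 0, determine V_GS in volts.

With gate tied to drain, V_GS = V_DS ≥ V_GS − V_th, so the device is in saturation.
k_n = μ_nC_ox · (W/L) = 3.08 mA/V².
KCL at the drain: ½ k_n (V_GS − V_th)² = (V_DD − V_GS)/R.
Let x = V_GS − 0.807. Then 41.1 x² + x − 6.453 = 0, giving x = 0.384 V (positive root), so V_GS = 1.19 V.
I_D = (V_DD − V_GS)/R = (7.26 − 1.19) / 26.7 = 0.227 mA.

V_GS = 1.19 V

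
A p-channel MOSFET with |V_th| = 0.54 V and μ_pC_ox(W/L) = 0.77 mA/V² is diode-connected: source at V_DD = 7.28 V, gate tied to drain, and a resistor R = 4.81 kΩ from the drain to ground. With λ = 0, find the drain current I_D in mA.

With gate tied to drain, V_SG = V_SD ≥ V_SG − |V_th|, so the device is in saturation.
KCL at the drain: ½ k_p (V_SG − |V_th|)² = (V_DD − V_SG)/R.
Let x = V_SG − 0.54. Then 1.85 x² + x − 6.74 = 0, giving x = 1.66 V (positive root), so V_SG = 2.2 V.
I_D = (V_DD − V_SG)/R = (7.28 − 2.2) / 4.81 = 1.06 mA.

I_D = 1.06 mA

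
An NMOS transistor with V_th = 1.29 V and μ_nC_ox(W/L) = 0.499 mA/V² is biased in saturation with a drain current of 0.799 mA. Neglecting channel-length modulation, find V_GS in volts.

In saturation I_D = ½ k_n (V_GS − V_th)², so V_GS − V_th = √(2 I_D / k_n) = √(2 × 0.799 / 0.499) = 1.79 V.
V_GS = 1.29 + 1.79 = 3.08 V.

V_GS = 3.08 V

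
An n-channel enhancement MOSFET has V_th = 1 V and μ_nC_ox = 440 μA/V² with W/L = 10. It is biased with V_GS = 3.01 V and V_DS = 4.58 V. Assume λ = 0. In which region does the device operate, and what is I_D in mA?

Saturation; I_D = 8.89 mA

k_n = μ_nC_ox · (W/L) = 4.4 mA/V².
V_ov = V_GS − V_th = 3.01 − 1 = 2.01 V.
Since V_DS = 4.58 V ≥ V_ov = 2.01 V, the device is in saturation.
I_D = ½ k_n V_ov² = 0.5 × 4.4 × 2.01² = 8.89 mA.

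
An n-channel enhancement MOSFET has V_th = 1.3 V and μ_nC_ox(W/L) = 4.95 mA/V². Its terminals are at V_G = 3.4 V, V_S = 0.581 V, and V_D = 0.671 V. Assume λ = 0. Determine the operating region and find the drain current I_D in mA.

V_GS = V_G − V_S = 3.4 − 0.581 = 2.82 V; V_DS = V_D − V_S = 0.671 − 0.581 = 0.09 V.
V_ov = V_GS − V_th = 2.82 − 1.3 = 1.52 V.
Since V_DS = 0.09 V < V_ov = 1.52 V, the device is in the triode region.
I_D = k_n [V_ov · V_DS − ½ V_DS²] = 4.95 × [1.52 × 0.09 − 0.5 × 0.09²] = 0.657 mA.

Triode; I_D = 0.657 mA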